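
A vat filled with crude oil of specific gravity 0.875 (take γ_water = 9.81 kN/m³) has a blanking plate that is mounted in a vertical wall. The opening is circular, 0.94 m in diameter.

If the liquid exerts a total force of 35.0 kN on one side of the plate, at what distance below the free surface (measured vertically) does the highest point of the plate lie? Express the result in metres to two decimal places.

d_top ≈ 5.41 m

γ = 0.875 × 9.81 = 8.58375 kN/m³.
A = π(0.47)² = 0.693978 m².
From F = γ·h_c·A, the centroid depth is h_c = 35.0/(8.58375 × 0.693978) = 5.87551 m.
The centroid is at the centre, 0.47 m below the top of the plate, so the highest point sits at h_top = 5.87551 − 0.47 = 5.40551 m below the surface.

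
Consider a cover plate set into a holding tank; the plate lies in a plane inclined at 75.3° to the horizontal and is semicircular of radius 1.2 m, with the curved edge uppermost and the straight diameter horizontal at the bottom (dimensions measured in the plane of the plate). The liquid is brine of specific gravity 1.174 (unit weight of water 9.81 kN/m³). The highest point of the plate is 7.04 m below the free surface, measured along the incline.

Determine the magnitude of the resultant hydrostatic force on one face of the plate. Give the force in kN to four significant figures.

γ = 1.174 × 9.81 = 11.51694 kN/m³.
Let θ = 75.3° be the plate's angle to the horizontal; measure y along the incline from where the plane meets the free surface. Vertical depth h = y·sinθ with sinθ = 0.967268.
The centroid lies 4r/(3π) = 0.509296 m above the diameter, so r − 4r/(3π) = 1.2 − 0.509296 = 0.690704 m below the topmost point, so y_c = 7.04 + 0.690704 = 7.7307 m and h_c = 7.7307 × 0.967268 = 7.47766 m.
A = πr²/2 = π × 1.2²/2 = 2.26195 m².
Resultant F = γ·h_c·A = 11.51694 × 7.47766 × 2.26195 = 194.799 kN.

F ≈ 194.8 kN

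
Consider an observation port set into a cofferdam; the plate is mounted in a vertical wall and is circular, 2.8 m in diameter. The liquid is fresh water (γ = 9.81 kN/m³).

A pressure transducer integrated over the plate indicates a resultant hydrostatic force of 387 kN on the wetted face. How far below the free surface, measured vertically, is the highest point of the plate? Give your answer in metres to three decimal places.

d_top ≈ 5.007 m

γ = 9.81 kN/m³.
A = π(1.4)² = 6.15752 m².
From F = γ·h_c·A, the centroid depth is h_c = 387/(9.81 × 6.15752) = 6.40673 m.
The centroid is at the centre, 1.4 m below the top of the plate, so the highest point sits at h_top = 6.40673 − 1.4 = 5.00673 m below the surface.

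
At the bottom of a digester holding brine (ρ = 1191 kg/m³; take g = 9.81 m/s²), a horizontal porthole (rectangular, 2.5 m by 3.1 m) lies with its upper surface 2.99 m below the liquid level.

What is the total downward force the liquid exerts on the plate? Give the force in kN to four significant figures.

γ = ρg = 1191 × 9.81 / 1000 = 11.68371 kN/m³.
The plate is horizontal, so pressure is uniform at p = γ·h = 11.68371 × 2.99 = 34.9343 kN/m².
A = 2.5 × 3.1 = 7.75 m².
F = p·A = 34.9343 × 7.75 = 270.741 kN.

F ≈ 270.7 kN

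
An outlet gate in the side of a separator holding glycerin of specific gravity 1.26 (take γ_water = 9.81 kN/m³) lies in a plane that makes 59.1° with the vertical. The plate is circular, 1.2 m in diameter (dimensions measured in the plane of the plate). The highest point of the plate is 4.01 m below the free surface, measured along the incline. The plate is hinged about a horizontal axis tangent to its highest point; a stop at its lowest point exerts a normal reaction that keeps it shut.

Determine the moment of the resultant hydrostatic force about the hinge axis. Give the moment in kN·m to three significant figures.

M ≈ 20.5 kN·m

γ = 1.26 × 9.81 = 12.3606 kN/m³.
The plate makes 59.1° with the vertical, i.e. θ = 90° − 59.1° = 30.9° to the horizontal. Measuring y along the incline from the free-surface line, vertical depth h = y·sinθ with sinθ = 0.513541.
The centroid is at the centre, 0.6 m below the top of the plate, so y_c = 4.01 + 0.6 = 4.61 m and h_c = 4.61 × 0.513541 = 2.36742 m.
A = π(0.6)² = 1.13097 m².
Resultant F = γ·h_c·A = 12.3606 × 2.36742 × 1.13097 = 33.0953 kN.
I_c = πr⁴/4 = π × 0.6⁴/4 = 0.101788 m⁴.
Centre of pressure: y_p = y_c + I_c/(y_c·A) = 4.61 + 0.101788/(4.61 × 1.13097) = 4.61 + 0.0195229 = 4.62952 m along the plane.
The resultant acts 0.6 + 0.0195229 = 0.619523 m (along the plate) below the hinge at the top edge, so the moment about the hinge is M = F × 0.619523 = 33.0953 × 0.619523 = 20.5033 kN·m.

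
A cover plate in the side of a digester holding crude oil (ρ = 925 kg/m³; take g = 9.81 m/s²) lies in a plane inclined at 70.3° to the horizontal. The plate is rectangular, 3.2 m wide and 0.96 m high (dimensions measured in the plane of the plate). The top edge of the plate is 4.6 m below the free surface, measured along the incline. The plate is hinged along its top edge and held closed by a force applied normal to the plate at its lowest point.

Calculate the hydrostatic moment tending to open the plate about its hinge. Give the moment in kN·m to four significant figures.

γ = ρg = 925 × 9.81 / 1000 = 9.07425 kN/m³.
Let θ = 70.3° be the plate's angle to the horizontal; measure y along the incline from where the plane meets the free surface. Vertical depth h = y·sinθ with sinθ = 0.941471.
The centroid lies 0.96/2 = 0.48 m below the top edge, so y_c = 4.6 + 0.48 = 5.08 m and h_c = 5.08 × 0.941471 = 4.78267 m.
A = 3.2 × 0.96 = 3.072 m².
Resultant F = γ·h_c·A = 9.07425 × 4.78267 × 3.072 = 133.322 kN.
I_c = b·h³/12 = 3.2 × 0.96³/12 = 0.23593 m⁴.
Centre of pressure: y_p = y_c + I_c/(y_c·A) = 5.08 + 0.23593/(5.08 × 3.072) = 5.08 + 0.0151181 = 5.09512 m along the plane.
The resultant acts 0.48 + 0.0151181 = 0.495118 m (along the plate) below the hinge at the top edge, so the moment about the hinge is M = F × 0.495118 = 133.322 × 0.495118 = 66.0101 kN·m.

M ≈ 66.01 kN·m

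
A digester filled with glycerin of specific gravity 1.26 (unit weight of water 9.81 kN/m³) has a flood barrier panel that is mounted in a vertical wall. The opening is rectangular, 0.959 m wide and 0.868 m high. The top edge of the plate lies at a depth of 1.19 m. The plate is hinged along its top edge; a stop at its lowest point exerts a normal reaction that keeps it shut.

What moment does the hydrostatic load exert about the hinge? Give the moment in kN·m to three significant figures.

γ = 1.26 × 9.81 = 12.3606 kN/m³.
The centroid lies 0.868/2 = 0.434 m below the top edge, so the centroid depth is h_c = 1.19 + 0.434 = 1.624 m.
A = 0.959 × 0.868 = 0.832412 m².
Resultant F = γ·h_c·A = 12.3606 × 1.624 × 0.832412 = 16.7095 kN.
I_c = b·h³/12 = 0.959 × 0.868³/12 = 0.0522633 m⁴.
Centre of pressure: y_p = y_c + I_c/(y_c·A) = 1.624 + 0.0522633/(1.624 × 0.832412) = 1.624 + 0.0386609 = 1.66266 m along the plane.
The resultant acts 0.434 + 0.0386609 = 0.472661 m (along the plate) below the hinge at the top edge, so the moment about the hinge is M = F × 0.472661 = 16.7095 × 0.472661 = 7.89793 kN·m.

M ≈ 7.90 kN·m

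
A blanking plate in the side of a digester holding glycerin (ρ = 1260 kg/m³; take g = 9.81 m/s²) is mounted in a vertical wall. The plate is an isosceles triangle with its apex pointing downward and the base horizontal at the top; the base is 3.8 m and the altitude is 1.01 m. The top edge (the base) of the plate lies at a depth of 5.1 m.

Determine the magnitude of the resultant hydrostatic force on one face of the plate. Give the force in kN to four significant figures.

γ = ρg = 1260 × 9.81 / 1000 = 12.3606 kN/m³.
With the apex down, the centroid sits h/3 = 1.01/3 = 0.336667 m below the base (the top edge), so the centroid depth is h_c = 5.1 + 0.336667 = 5.43667 m.
A = ½ × 3.8 × 1.01 = 1.919 m².
Resultant F = γ·h_c·A = 12.3606 × 5.43667 × 1.919 = 128.958 kN.

F ≈ 129.0 kN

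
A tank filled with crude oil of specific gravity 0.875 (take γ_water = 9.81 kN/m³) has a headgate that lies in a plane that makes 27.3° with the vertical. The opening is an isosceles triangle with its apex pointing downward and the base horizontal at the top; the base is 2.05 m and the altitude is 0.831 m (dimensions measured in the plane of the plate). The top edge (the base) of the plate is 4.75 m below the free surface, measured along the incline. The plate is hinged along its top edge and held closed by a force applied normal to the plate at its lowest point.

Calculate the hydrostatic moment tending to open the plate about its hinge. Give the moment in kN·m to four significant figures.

M ≈ 9.296 kN·m

γ = 0.875 × 9.81 = 8.58375 kN/m³.
The plate makes 27.3° with the vertical, i.e. θ = 90° − 27.3° = 62.7° to the horizontal. Measuring y along the incline from the free-surface line, vertical depth h = y·sinθ with sinθ = 0.888617.
With the apex down, the centroid sits h/3 = 0.831/3 = 0.277 m below the base (the top edge), so y_c = 4.75 + 0.277 = 5.027 m and h_c = 5.027 × 0.888617 = 4.46708 m.
A = ½ × 2.05 × 0.831 = 0.851775 m².
Resultant F = γ·h_c·A = 8.58375 × 4.46708 × 0.851775 = 32.6607 kN.
I_c = b·h³/36 = 2.05 × 0.831³/36 = 0.0326779 m⁴.
Centre of pressure: y_p = y_c + I_c/(y_c·A) = 5.027 + 0.0326779/(5.027 × 0.851775) = 5.027 + 0.00763168 = 5.03463 m along the plane.
The resultant acts 0.277 + 0.00763168 = 0.284632 m (along the plate) below the hinge at the top edge, so the moment about the hinge is M = F × 0.284632 = 32.6607 × 0.284632 = 9.29628 kN·m.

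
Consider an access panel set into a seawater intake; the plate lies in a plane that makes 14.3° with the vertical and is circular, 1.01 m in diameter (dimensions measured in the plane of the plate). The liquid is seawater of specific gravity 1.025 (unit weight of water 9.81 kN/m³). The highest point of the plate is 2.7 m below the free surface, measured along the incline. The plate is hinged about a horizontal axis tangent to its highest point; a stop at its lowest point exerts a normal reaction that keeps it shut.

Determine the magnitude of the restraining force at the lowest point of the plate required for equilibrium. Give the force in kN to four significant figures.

P ≈ 13.00 kN

γ = 1.025 × 9.81 = 10.05525 kN/m³.
The plate makes 14.3° with the vertical, i.e. θ = 90° − 14.3° = 75.7° to the horizontal. Measuring y along the incline from the free-surface line, vertical depth h = y·sinθ with sinθ = 0.969016.
The centroid is at the centre, 0.505 m below the top of the plate, so y_c = 2.7 + 0.505 = 3.205 m and h_c = 3.205 × 0.969016 = 3.1057 m.
A = π(0.505)² = 0.801185 m².
Resultant F = γ·h_c·A = 10.05525 × 3.1057 × 0.801185 = 25.0199 kN.
I_c = πr⁴/4 = π × 0.505⁴/4 = 0.0510805 m⁴.
Centre of pressure: y_p = y_c + I_c/(y_c·A) = 3.205 + 0.0510805/(3.205 × 0.801185) = 3.205 + 0.0198927 = 3.22489 m along the plane.
The resultant acts 0.505 + 0.0198927 = 0.524893 m (along the plate) below the hinge at the top edge, so the moment about the hinge is M = F × 0.524893 = 25.0199 × 0.524893 = 13.1328 kN·m.
A normal force at the bottom, 1.01 m from the hinge, must supply this moment: P = 13.1328/1.01 = 13.0028 kN.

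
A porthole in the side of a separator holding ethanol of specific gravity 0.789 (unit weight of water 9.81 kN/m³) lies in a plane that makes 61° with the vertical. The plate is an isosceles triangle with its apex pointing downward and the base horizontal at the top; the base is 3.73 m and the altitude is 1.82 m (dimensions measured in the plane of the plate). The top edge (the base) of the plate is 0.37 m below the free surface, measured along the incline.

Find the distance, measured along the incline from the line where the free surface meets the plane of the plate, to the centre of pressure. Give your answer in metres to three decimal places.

γ = 0.789 × 9.81 = 7.74009 kN/m³.
The plate makes 61° with the vertical, i.e. θ = 90° − 61° = 29° to the horizontal. Measuring y along the incline from the free-surface line, vertical depth h = y·sinθ with sinθ = 0.484810.
With the apex down, the centroid sits h/3 = 1.82/3 = 0.606667 m below the base (the top edge), so y_c = 0.37 + 0.606667 = 0.976667 m and h_c = 0.976667 × 0.484810 = 0.473498 m.
A = ½ × 3.73 × 1.82 = 3.3943 m².
Resultant F = γ·h_c·A = 7.74009 × 0.473498 × 3.3943 = 12.4398 kN.
I_c = b·h³/36 = 3.73 × 1.82³/36 = 0.624627 m⁴.
Centre of pressure: y_p = y_c + I_c/(y_c·A) = 0.976667 + 0.624627/(0.976667 × 3.3943) = 0.976667 + 0.188419 = 1.16509 m along the plane.

y_p = 1.165 m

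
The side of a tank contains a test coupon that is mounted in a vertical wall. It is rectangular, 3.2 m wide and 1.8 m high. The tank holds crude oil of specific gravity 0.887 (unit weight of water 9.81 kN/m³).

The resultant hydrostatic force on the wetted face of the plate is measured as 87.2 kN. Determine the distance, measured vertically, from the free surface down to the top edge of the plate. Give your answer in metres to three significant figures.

γ = 0.887 × 9.81 = 8.70147 kN/m³.
A = 3.2 × 1.8 = 5.76 m².
From F = γ·h_c·A, the centroid depth is h_c = 87.2/(8.70147 × 5.76) = 1.73981 m.
The centroid lies 1.8/2 = 0.9 m below the top edge, so the top edge sits at h_top = 1.73981 − 0.9 = 0.83981 m below the surface.

d_top ≈ 0.840 m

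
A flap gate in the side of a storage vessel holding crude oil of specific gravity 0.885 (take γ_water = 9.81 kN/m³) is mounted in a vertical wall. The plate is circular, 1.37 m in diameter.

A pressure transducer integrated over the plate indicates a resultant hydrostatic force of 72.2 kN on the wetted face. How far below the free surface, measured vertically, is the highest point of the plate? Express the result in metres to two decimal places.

γ = 0.885 × 9.81 = 8.68185 kN/m³.
A = π(0.685)² = 1.47411 m².
From F = γ·h_c·A, the centroid depth is h_c = 72.2/(8.68185 × 1.47411) = 5.64151 m.
The centroid is at the centre, 0.685 m below the top of the plate, so the highest point sits at h_top = 5.64151 − 0.685 = 4.95651 m below the surface.

d_top ≈ 4.96 m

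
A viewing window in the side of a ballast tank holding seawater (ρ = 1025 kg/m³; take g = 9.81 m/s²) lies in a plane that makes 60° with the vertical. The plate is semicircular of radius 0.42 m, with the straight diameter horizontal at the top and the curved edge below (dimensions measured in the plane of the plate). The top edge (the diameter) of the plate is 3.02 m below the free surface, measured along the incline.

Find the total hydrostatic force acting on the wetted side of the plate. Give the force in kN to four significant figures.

F ≈ 4.455 kN

γ = ρg = 1025 × 9.81 / 1000 = 10.05525 kN/m³.
The plate makes 60° with the vertical, i.e. θ = 90° − 60° = 30° to the horizontal. Measuring y along the incline from the free-surface line, vertical depth h = y·sinθ with sinθ = 0.500000.
The centroid of a semicircle lies 4r/(3π) = 0.178254 m from the diameter, here below the top edge, so y_c = 3.02 + 0.178254 = 3.19825 m and h_c = 3.19825 × 0.500000 = 1.59912 m.
A = πr²/2 = π × 0.42²/2 = 0.277088 m².
Resultant F = γ·h_c·A = 10.05525 × 1.59912 × 0.277088 = 4.45545 kN.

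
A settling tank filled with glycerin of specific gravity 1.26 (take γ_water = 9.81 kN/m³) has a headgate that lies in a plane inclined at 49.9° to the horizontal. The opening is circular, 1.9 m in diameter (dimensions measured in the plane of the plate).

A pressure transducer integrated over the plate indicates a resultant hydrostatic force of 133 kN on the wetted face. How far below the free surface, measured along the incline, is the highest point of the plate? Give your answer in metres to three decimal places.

γ = 1.26 × 9.81 = 12.3606 kN/m³.
A = π(0.95)² = 2.83529 m².
From F = γ·h_c·A, the centroid depth is h_c = 133/(12.3606 × 2.83529) = 3.79502 m.
Let θ = 49.9° be the plate's angle to the horizontal; measure y along the incline from where the plane meets the free surface. Vertical depth h = y·sinθ with sinθ = 0.764921.
Along the incline, y_c = h_c/sinθ = 3.79502/0.764921 = 4.96132 m.
The centroid is at the centre, 0.95 m below the top of the plate, so the highest point sits at y_top = 4.96132 − 0.95 = 4.01132 m along the incline.

y_top ≈ 4.011 m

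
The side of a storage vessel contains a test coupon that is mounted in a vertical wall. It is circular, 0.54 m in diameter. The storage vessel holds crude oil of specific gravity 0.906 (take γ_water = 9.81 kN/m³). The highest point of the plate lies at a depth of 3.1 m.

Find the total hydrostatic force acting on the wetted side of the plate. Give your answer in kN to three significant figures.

γ = 0.906 × 9.81 = 8.88786 kN/m³.
The centroid is at the centre, 0.27 m below the top of the plate, so the centroid depth is h_c = 3.1 + 0.27 = 3.37 m.
A = π(0.27)² = 0.229022 m².
Resultant F = γ·h_c·A = 8.88786 × 3.37 × 0.229022 = 6.85969 kN.

F ≈ 6.86 kN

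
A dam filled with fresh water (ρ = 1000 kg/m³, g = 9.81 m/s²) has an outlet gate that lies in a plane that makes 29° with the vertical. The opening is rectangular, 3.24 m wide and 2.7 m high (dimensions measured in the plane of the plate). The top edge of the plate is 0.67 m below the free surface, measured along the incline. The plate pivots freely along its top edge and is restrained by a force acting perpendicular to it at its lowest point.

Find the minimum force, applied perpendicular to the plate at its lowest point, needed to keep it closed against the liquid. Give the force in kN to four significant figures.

P ≈ 92.70 kN

γ = ρg = 1000 × 9.81 = 9810 N/m³ = 9.81 kN/m³.
The plate makes 29° with the vertical, i.e. θ = 90° − 29° = 61° to the horizontal. Measuring y along the incline from the free-surface line, vertical depth h = y·sinθ with sinθ = 0.874620.
The centroid lies 2.7/2 = 1.35 m below the top edge, so y_c = 0.67 + 1.35 = 2.02 m and h_c = 2.02 × 0.874620 = 1.76673 m.
A = 3.24 × 2.7 = 8.748 m².
Resultant F = γ·h_c·A = 9.81 × 1.76673 × 8.748 = 151.617 kN.
I_c = b·h³/12 = 3.24 × 2.7³/12 = 5.31441 m⁴.
Centre of pressure: y_p = y_c + I_c/(y_c·A) = 2.02 + 5.31441/(2.02 × 8.748) = 2.02 + 0.300743 = 2.32074 m along the plane.
The resultant acts 1.35 + 0.300743 = 1.65074 m (along the plate) below the hinge at the top edge, so the moment about the hinge is M = F × 1.65074 = 151.617 × 1.65074 = 250.28 kN·m.
A normal force at the bottom, 2.7 m from the hinge, must supply this moment: P = 250.28/2.7 = 92.6963 kN.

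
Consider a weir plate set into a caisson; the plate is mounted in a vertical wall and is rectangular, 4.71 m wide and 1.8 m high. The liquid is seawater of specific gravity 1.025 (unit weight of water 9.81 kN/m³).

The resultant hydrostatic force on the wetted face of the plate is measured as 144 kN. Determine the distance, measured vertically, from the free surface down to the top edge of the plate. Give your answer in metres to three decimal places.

d_top ≈ 0.789 m

γ = 1.025 × 9.81 = 10.05525 kN/m³.
A = 4.71 × 1.8 = 8.478 m².
From F = γ·h_c·A, the centroid depth is h_c = 144/(10.05525 × 8.478) = 1.68918 m.
The centroid lies 1.8/2 = 0.9 m below the top edge, so the top edge sits at h_top = 1.68918 − 0.9 = 0.78918 m below the surface.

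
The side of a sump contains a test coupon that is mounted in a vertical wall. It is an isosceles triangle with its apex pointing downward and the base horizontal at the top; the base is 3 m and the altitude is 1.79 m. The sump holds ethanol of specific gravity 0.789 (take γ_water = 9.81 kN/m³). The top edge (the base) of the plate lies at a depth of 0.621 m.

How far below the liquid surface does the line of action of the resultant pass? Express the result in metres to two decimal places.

h_p = 1.36 m

γ = 0.789 × 9.81 = 7.74009 kN/m³.
With the apex down, the centroid sits h/3 = 1.79/3 = 0.596667 m below the base (the top edge), so the centroid depth is h_c = 0.621 + 0.596667 = 1.21767 m.
A = ½ × 3 × 1.79 = 2.685 m².
Resultant F = γ·h_c·A = 7.74009 × 1.21767 × 2.685 = 25.3058 kN.
I_c = b·h³/36 = 3 × 1.79³/36 = 0.477945 m⁴.
Centre of pressure: y_p = y_c + I_c/(y_c·A) = 1.21767 + 0.477945/(1.21767 × 2.685) = 1.21767 + 0.146185 = 1.36386 m along the plane.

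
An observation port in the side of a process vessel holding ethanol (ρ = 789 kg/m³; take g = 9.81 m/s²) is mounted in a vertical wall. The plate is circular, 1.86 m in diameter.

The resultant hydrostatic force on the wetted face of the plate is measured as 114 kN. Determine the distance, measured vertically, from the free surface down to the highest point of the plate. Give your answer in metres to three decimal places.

γ = ρg = 789 × 9.81 / 1000 = 7.74009 kN/m³.
A = π(0.93)² = 2.71716 m².
From F = γ·h_c·A, the centroid depth is h_c = 114/(7.74009 × 2.71716) = 5.42055 m.
The centroid is at the centre, 0.93 m below the top of the plate, so the highest point sits at h_top = 5.42055 − 0.93 = 4.49055 m below the surface.

d_top ≈ 4.491 m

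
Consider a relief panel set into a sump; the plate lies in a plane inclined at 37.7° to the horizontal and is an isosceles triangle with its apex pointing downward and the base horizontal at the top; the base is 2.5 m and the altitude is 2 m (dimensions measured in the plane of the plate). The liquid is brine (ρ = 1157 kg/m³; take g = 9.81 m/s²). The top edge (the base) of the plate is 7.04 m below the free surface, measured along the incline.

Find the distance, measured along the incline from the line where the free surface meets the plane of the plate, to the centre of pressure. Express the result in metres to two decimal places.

y_p = 7.74 m

γ = ρg = 1157 × 9.81 / 1000 = 11.35017 kN/m³.
Let θ = 37.7° be the plate's angle to the horizontal; measure y along the incline from where the plane meets the free surface. Vertical depth h = y·sinθ with sinθ = 0.611527.
With the apex down, the centroid sits h/3 = 2/3 = 0.666667 m below the base (the top edge), so y_c = 7.04 + 0.666667 = 7.70667 m and h_c = 7.70667 × 0.611527 = 4.71284 m.
A = ½ × 2.5 × 2 = 2.5 m².
Resultant F = γ·h_c·A = 11.35017 × 4.71284 × 2.5 = 133.729 kN.
I_c = b·h³/36 = 2.5 × 2³/36 = 0.555556 m⁴.
Centre of pressure: y_p = y_c + I_c/(y_c·A) = 7.70667 + 0.555556/(7.70667 × 2.5) = 7.70667 + 0.0288351 = 7.73551 m along the plane.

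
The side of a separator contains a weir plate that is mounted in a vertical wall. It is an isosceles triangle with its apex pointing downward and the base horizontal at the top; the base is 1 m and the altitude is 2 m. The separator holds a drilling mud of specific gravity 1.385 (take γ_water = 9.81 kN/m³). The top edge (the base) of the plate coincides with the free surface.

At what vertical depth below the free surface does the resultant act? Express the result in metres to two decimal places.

h_p = 1.00 m

γ = 1.385 × 9.81 = 13.58685 kN/m³.
With the apex down, the centroid sits h/3 = 2/3 = 0.666667 m below the base (the top edge), so the centroid depth is h_c = 0.666667 m.
A = ½ × 1 × 2 = 1 m².
Resultant F = γ·h_c·A = 13.58685 × 0.666667 × 1 = 9.0579 kN.
I_c = b·h³/36 = 1 × 2³/36 = 0.222222 m⁴.
Centre of pressure: y_p = y_c + I_c/(y_c·A) = 0.666667 + 0.222222/(0.666667 × 1) = 0.666667 + 0.333333 = 1 m along the plane.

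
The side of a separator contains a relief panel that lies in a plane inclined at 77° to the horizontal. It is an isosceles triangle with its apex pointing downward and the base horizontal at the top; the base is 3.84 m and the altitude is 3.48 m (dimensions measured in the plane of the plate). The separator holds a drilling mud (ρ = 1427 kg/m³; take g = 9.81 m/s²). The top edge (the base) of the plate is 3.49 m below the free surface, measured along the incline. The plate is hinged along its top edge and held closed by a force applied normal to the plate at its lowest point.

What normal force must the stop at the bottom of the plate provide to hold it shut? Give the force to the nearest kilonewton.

P ≈ 159 kN

γ = ρg = 1427 × 9.81 / 1000 = 13.99887 kN/m³.
Let θ = 77° be the plate's angle to the horizontal; measure y along the incline from where the plane meets the free surface. Vertical depth h = y·sinθ with sinθ = 0.974370.
With the apex down, the centroid sits h/3 = 3.48/3 = 1.16 m below the base (the top edge), so y_c = 3.49 + 1.16 = 4.65 m and h_c = 4.65 × 0.974370 = 4.53082 m.
A = ½ × 3.84 × 3.48 = 6.6816 m².
Resultant F = γ·h_c·A = 13.99887 × 4.53082 × 6.6816 = 423.79 kN.
I_c = b·h³/36 = 3.84 × 3.48³/36 = 4.49538 m⁴.
Centre of pressure: y_p = y_c + I_c/(y_c·A) = 4.65 + 4.49538/(4.65 × 6.6816) = 4.65 + 0.144688 = 4.79469 m along the plane.
The resultant acts 1.16 + 0.144688 = 1.30469 m (along the plate) below the hinge at the top edge, so the moment about the hinge is M = F × 1.30469 = 423.79 × 1.30469 = 552.915 kN·m.
A normal force at the bottom, 3.48 m from the hinge, must supply this moment: P = 552.915/3.48 = 158.884 kN.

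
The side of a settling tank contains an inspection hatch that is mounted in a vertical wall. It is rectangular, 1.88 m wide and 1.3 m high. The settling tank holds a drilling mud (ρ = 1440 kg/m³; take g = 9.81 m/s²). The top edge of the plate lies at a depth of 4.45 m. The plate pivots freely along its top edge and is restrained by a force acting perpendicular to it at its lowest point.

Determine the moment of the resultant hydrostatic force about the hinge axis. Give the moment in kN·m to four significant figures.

γ = ρg = 1440 × 9.81 / 1000 = 14.1264 kN/m³.
The centroid lies 1.3/2 = 0.65 m below the top edge, so the centroid depth is h_c = 4.45 + 0.65 = 5.1 m.
A = 1.88 × 1.3 = 2.444 m².
Resultant F = γ·h_c·A = 14.1264 × 5.1 × 2.444 = 176.077 kN.
I_c = b·h³/12 = 1.88 × 1.3³/12 = 0.344197 m⁴.
Centre of pressure: y_p = y_c + I_c/(y_c·A) = 5.1 + 0.344197/(5.1 × 2.444) = 5.1 + 0.0276144 = 5.12761 m along the plane.
The resultant acts 0.65 + 0.0276144 = 0.677614 m (along the plate) below the hinge at the top edge, so the moment about the hinge is M = F × 0.677614 = 176.077 × 0.677614 = 119.312 kN·m.

M ≈ 119.3 kN·m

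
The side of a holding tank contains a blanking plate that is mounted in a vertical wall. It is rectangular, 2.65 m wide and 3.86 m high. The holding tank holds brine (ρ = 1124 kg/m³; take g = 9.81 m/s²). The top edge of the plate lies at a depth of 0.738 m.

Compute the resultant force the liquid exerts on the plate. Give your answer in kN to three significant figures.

F ≈ 301 kN

γ = ρg = 1124 × 9.81 / 1000 = 11.02644 kN/m³.
The centroid lies 3.86/2 = 1.93 m below the top edge, so the centroid depth is h_c = 0.738 + 1.93 = 2.668 m.
A = 2.65 × 3.86 = 10.229 m².
Resultant F = γ·h_c·A = 11.02644 × 2.668 × 10.229 = 300.922 kN.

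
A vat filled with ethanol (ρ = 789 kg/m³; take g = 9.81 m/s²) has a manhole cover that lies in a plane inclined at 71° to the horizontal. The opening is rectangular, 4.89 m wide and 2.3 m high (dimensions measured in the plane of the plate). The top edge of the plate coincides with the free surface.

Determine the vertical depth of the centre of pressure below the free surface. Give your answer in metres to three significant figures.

h_p = 1.45 m

γ = ρg = 789 × 9.81 / 1000 = 7.74009 kN/m³.
Let θ = 71° be the plate's angle to the horizontal; measure y along the incline from where the plane meets the free surface. Vertical depth h = y·sinθ with sinθ = 0.945519.
The centroid lies 2.3/2 = 1.15 m below the top edge, so y_c = 1.15 m and h_c = 1.15 × 0.945519 = 1.08735 m.
A = 4.89 × 2.3 = 11.247 m².
Resultant F = γ·h_c·A = 7.74009 × 1.08735 × 11.247 = 94.6569 kN.
I_c = b·h³/12 = 4.89 × 2.3³/12 = 4.95805 m⁴.
Centre of pressure: y_p = y_c + I_c/(y_c·A) = 1.15 + 4.95805/(1.15 × 11.247) = 1.15 + 0.383333 = 1.53333 m along the plane.
Vertically, h_p = y_p·sinθ = 1.53333 × 0.945519 = 1.44979 m.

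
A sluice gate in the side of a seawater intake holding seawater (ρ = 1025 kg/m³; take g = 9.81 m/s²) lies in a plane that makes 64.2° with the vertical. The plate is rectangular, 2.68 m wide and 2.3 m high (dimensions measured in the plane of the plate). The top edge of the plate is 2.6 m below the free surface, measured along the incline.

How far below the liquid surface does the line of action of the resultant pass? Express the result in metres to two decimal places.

h_p = 1.68 m

γ = ρg = 1025 × 9.81 / 1000 = 10.05525 kN/m³.
The plate makes 64.2° with the vertical, i.e. θ = 90° − 64.2° = 25.8° to the horizontal. Measuring y along the incline from the free-surface line, vertical depth h = y·sinθ with sinθ = 0.435231.
The centroid lies 2.3/2 = 1.15 m below the top edge, so y_c = 2.6 + 1.15 = 3.75 m and h_c = 3.75 × 0.435231 = 1.63212 m.
A = 2.68 × 2.3 = 6.164 m².
Resultant F = γ·h_c·A = 10.05525 × 1.63212 × 6.164 = 101.16 kN.
I_c = b·h³/12 = 2.68 × 2.3³/12 = 2.7173 m⁴.
Centre of pressure: y_p = y_c + I_c/(y_c·A) = 3.75 + 2.7173/(3.75 × 6.164) = 3.75 + 0.117556 = 3.86756 m along the plane.
Vertically, h_p = y_p·sinθ = 3.86756 × 0.435231 = 1.68328 m.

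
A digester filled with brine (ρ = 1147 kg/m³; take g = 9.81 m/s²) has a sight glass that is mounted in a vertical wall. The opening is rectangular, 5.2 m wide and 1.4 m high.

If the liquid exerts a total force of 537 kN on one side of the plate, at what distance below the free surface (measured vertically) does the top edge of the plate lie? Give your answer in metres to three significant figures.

γ = ρg = 1147 × 9.81 / 1000 = 11.25207 kN/m³.
A = 5.2 × 1.4 = 7.28 m².
From F = γ·h_c·A, the centroid depth is h_c = 537/(11.25207 × 7.28) = 6.55557 m.
The centroid lies 1.4/2 = 0.7 m below the top edge, so the top edge sits at h_top = 6.55557 − 0.7 = 5.85557 m below the surface.

d_top ≈ 5.86 m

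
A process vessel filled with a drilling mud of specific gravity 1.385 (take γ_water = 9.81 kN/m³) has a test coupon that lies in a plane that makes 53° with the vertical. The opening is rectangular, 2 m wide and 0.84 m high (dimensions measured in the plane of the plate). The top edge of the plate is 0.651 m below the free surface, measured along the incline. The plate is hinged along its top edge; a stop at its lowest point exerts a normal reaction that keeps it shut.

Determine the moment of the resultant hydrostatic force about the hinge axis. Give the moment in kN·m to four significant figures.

γ = 1.385 × 9.81 = 13.58685 kN/m³.
The plate makes 53° with the vertical, i.e. θ = 90° − 53° = 37° to the horizontal. Measuring y along the incline from the free-surface line, vertical depth h = y·sinθ with sinθ = 0.601815.
The centroid lies 0.84/2 = 0.42 m below the top edge, so y_c = 0.651 + 0.42 = 1.071 m and h_c = 1.071 × 0.601815 = 0.644544 m.
A = 2 × 0.84 = 1.68 m².
Resultant F = γ·h_c·A = 13.58685 × 0.644544 × 1.68 = 14.7123 kN.
I_c = b·h³/12 = 2 × 0.84³/12 = 0.098784 m⁴.
Centre of pressure: y_p = y_c + I_c/(y_c·A) = 1.071 + 0.098784/(1.071 × 1.68) = 1.071 + 0.054902 = 1.1259 m along the plane.
The resultant acts 0.42 + 0.054902 = 0.474902 m (along the plate) below the hinge at the top edge, so the moment about the hinge is M = F × 0.474902 = 14.7123 × 0.474902 = 6.9869 kN·m.

M ≈ 6.987 kN·m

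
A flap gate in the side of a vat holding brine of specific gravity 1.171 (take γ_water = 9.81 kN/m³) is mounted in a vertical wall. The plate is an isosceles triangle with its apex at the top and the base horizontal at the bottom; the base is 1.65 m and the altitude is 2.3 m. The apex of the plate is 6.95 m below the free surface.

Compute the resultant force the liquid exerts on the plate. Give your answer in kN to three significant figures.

γ = 1.171 × 9.81 = 11.48751 kN/m³.
With the apex up, the centroid sits 2h/3 = 2 × 2.3/3 = 1.53333 m below the apex, so the centroid depth is h_c = 6.95 + 1.53333 = 8.48333 m.
A = ½ × 1.65 × 2.3 = 1.8975 m².
Resultant F = γ·h_c·A = 11.48751 × 8.48333 × 1.8975 = 184.916 kN.

F ≈ 185 kN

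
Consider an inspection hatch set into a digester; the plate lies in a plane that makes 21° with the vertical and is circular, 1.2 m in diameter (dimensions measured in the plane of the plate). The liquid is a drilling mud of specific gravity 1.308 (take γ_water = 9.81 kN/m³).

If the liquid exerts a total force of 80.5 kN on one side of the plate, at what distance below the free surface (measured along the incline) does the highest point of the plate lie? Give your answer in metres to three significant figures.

y_top ≈ 5.34 m

γ = 1.308 × 9.81 = 12.83148 kN/m³.
A = π(0.6)² = 1.13097 m².
From F = γ·h_c·A, the centroid depth is h_c = 80.5/(12.83148 × 1.13097) = 5.54713 m.
The plate makes 21° with the vertical, i.e. θ = 90° − 21° = 69° to the horizontal. Measuring y along the incline from the free-surface line, vertical depth h = y·sinθ with sinθ = 0.933580.
Along the incline, y_c = h_c/sinθ = 5.54713/0.933580 = 5.94178 m.
The centroid is at the centre, 0.6 m below the top of the plate, so the highest point sits at y_top = 5.94178 − 0.6 = 5.34178 m along the incline.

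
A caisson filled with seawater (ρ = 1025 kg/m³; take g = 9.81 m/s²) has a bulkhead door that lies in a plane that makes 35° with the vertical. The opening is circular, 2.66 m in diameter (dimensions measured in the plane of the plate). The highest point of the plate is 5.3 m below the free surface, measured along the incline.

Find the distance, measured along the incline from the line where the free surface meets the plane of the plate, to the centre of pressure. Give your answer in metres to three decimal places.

y_p = 6.697 m

γ = ρg = 1025 × 9.81 / 1000 = 10.05525 kN/m³.
The plate makes 35° with the vertical, i.e. θ = 90° − 35° = 55° to the horizontal. Measuring y along the incline from the free-surface line, vertical depth h = y·sinθ with sinθ = 0.819152.
The centroid is at the centre, 1.33 m below the top of the plate, so y_c = 5.3 + 1.33 = 6.63 m and h_c = 6.63 × 0.819152 = 5.43098 m.
A = π(1.33)² = 5.55716 m².
Resultant F = γ·h_c·A = 10.05525 × 5.43098 × 5.55716 = 303.476 kN.
I_c = πr⁴/4 = π × 1.33⁴/4 = 2.45752 m⁴.
Centre of pressure: y_p = y_c + I_c/(y_c·A) = 6.63 + 2.45752/(6.63 × 5.55716) = 6.63 + 0.0667007 = 6.6967 m along the plane.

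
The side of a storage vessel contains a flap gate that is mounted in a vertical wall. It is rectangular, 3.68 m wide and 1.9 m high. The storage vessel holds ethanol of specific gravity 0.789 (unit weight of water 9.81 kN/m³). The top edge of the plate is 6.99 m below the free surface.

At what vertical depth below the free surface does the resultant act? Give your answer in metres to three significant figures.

γ = 0.789 × 9.81 = 7.74009 kN/m³.
The centroid lies 1.9/2 = 0.95 m below the top edge, so the centroid depth is h_c = 6.99 + 0.95 = 7.94 m.
A = 3.68 × 1.9 = 6.992 m².
Resultant F = γ·h_c·A = 7.74009 × 7.94 × 6.992 = 429.703 kN.
I_c = b·h³/12 = 3.68 × 1.9³/12 = 2.10343 m⁴.
Centre of pressure: y_p = y_c + I_c/(y_c·A) = 7.94 + 2.10343/(7.94 × 6.992) = 7.94 + 0.0378884 = 7.97789 m along the plane.

h_p = 7.98 m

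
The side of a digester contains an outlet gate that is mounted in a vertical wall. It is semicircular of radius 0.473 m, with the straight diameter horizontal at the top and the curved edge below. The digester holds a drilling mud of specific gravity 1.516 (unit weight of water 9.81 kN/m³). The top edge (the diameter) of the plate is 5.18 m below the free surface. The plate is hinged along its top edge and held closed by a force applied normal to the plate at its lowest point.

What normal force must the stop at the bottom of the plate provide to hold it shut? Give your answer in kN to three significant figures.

γ = 1.516 × 9.81 = 14.87196 kN/m³.
The centroid of a semicircle lies 4r/(3π) = 0.200747 m from the diameter, here below the top edge, so the centroid depth is h_c = 5.18 + 0.200747 = 5.38075 m.
A = πr²/2 = π × 0.473²/2 = 0.351433 m².
Resultant F = γ·h_c·A = 14.87196 × 5.38075 × 0.351433 = 28.1225 kN.
I_c = (π/8 − 8/(9π))·r⁴ = 0.109757 × 0.473⁴ = 0.00549385 m⁴.
Centre of pressure: y_p = y_c + I_c/(y_c·A) = 5.38075 + 0.00549385/(5.38075 × 0.351433) = 5.38075 + 0.0029053 = 5.38366 m along the plane.
The resultant acts 0.200747 + 0.0029053 = 0.203652 m (along the plate) below the hinge at the top edge, so the moment about the hinge is M = F × 0.203652 = 28.1225 × 0.203652 = 5.7272 kN·m.
A normal force at the bottom, 0.473 m from the hinge, must supply this moment: P = 5.7272/0.473 = 12.1082 kN.

P ≈ 12.1 kN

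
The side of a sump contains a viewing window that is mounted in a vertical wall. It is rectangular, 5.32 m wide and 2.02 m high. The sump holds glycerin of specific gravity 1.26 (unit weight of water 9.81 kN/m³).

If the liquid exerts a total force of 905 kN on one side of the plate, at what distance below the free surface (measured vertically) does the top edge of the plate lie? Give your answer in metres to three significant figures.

d_top ≈ 5.80 m

γ = 1.26 × 9.81 = 12.3606 kN/m³.
A = 5.32 × 2.02 = 10.7464 m².
From F = γ·h_c·A, the centroid depth is h_c = 905/(12.3606 × 10.7464) = 6.81312 m.
The centroid lies 2.02/2 = 1.01 m below the top edge, so the top edge sits at h_top = 6.81312 − 1.01 = 5.80312 m below the surface.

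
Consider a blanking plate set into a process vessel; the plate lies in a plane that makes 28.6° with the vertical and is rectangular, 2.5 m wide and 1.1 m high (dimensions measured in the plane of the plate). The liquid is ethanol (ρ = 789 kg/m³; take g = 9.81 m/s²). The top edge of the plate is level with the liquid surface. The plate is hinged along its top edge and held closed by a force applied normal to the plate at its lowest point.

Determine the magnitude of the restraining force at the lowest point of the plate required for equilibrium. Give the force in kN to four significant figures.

P ≈ 6.852 kN

γ = ρg = 789 × 9.81 / 1000 = 7.74009 kN/m³.
The plate makes 28.6° with the vertical, i.e. θ = 90° − 28.6° = 61.4° to the horizontal. Measuring y along the incline from the free-surface line, vertical depth h = y·sinθ with sinθ = 0.877983.
The centroid lies 1.1/2 = 0.55 m below the top edge, so y_c = 0.55 m and h_c = 0.55 × 0.877983 = 0.482891 m.
A = 2.5 × 1.1 = 2.75 m².
Resultant F = γ·h_c·A = 7.74009 × 0.482891 × 2.75 = 10.2785 kN.
I_c = b·h³/12 = 2.5 × 1.1³/12 = 0.277292 m⁴.
Centre of pressure: y_p = y_c + I_c/(y_c·A) = 0.55 + 0.277292/(0.55 × 2.75) = 0.55 + 0.183334 = 0.733334 m along the plane.
The resultant acts 0.55 + 0.183334 = 0.733334 m (along the plate) below the hinge at the top edge, so the moment about the hinge is M = F × 0.733334 = 10.2785 × 0.733334 = 7.53757 kN·m.
A normal force at the bottom, 1.1 m from the hinge, must supply this moment: P = 7.53757/1.1 = 6.85234 kN.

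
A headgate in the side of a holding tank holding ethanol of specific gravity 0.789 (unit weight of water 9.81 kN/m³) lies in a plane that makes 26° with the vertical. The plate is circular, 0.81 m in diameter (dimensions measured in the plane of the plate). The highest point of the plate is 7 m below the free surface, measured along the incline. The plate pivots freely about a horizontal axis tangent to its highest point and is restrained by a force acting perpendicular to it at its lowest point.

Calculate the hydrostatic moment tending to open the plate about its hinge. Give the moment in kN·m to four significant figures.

M ≈ 10.90 kN·m

γ = 0.789 × 9.81 = 7.74009 kN/m³.
The plate makes 26° with the vertical, i.e. θ = 90° − 26° = 64° to the horizontal. Measuring y along the incline from the free-surface line, vertical depth h = y·sinθ with sinθ = 0.898794.
The centroid is at the centre, 0.405 m below the top of the plate, so y_c = 7 + 0.405 = 7.405 m and h_c = 7.405 × 0.898794 = 6.65557 m.
A = π(0.405)² = 0.5153 m².
Resultant F = γ·h_c·A = 7.74009 × 6.65557 × 0.5153 = 26.5455 kN.
I_c = πr⁴/4 = π × 0.405⁴/4 = 0.0211305 m⁴.
Centre of pressure: y_p = y_c + I_c/(y_c·A) = 7.405 + 0.0211305/(7.405 × 0.5153) = 7.405 + 0.00553764 = 7.41054 m along the plane.
The resultant acts 0.405 + 0.00553764 = 0.410538 m (along the plate) below the hinge at the top edge, so the moment about the hinge is M = F × 0.410538 = 26.5455 × 0.410538 = 10.8979 kN·m.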